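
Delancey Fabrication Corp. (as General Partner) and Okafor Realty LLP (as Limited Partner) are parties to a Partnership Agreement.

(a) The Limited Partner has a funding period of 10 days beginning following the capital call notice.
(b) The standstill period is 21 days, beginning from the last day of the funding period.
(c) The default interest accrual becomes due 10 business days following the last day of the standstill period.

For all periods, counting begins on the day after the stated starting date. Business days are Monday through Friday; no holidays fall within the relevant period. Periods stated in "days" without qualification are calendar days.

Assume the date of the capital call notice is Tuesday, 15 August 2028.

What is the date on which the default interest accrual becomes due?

The last day of the funding period: 10 calendar days after 15 August 2028 is 25 August 2028.
Adding 21 calendar days to 25 August 2028 gives 15 September 2028, which is the last day of the standstill period.
The date on which the default interest accrual becomes due: counting 10 business days from Friday, 15 September 2028 (Sep 18, Sep 19, Sep 20, Sep 21, Sep 22, Sep 25, Sep 26, Sep 27, Sep 28, Sep 29, skipping weekends) reaches Friday, 29 September 2028.

29 September 2028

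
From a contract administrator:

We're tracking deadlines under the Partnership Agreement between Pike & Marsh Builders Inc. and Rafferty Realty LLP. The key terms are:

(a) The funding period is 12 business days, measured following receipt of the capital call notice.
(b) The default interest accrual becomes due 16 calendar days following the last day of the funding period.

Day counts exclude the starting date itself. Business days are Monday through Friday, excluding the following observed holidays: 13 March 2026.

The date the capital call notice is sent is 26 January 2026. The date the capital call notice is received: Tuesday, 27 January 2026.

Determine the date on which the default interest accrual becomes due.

28 February 2026

The last day of the funding period: 12 business days after Tuesday, 27 January 2026, skipping weekends — Jan 28, Jan 29, Jan 30, Feb 2, …, Feb 10, Feb 11, Feb 12 — lands on Thursday, 12 February 2026.
The date on which the default interest accrual becomes due: 16 calendar days after 12 February 2026 is 28 February 2026.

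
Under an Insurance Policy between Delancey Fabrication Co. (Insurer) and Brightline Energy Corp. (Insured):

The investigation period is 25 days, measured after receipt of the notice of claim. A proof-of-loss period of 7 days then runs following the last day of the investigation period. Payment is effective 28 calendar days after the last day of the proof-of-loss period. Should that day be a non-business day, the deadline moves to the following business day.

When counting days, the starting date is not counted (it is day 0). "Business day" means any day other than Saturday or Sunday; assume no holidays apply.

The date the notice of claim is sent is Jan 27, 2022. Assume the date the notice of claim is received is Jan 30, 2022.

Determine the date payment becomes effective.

The last day of the investigation period: 25 calendar days after Jan 30, 2022 is Feb 24, 2022.
Adding 7 calendar days to Feb 24, 2022 gives Mar 3, 2022, which is the last day of the proof-of-loss period.
The date payment becomes effective: 28 calendar days after Mar 3, 2022 is Mar 31, 2022. Mar 31, 2022 is a Thursday, so no roll-forward applies.

Mar 31, 2022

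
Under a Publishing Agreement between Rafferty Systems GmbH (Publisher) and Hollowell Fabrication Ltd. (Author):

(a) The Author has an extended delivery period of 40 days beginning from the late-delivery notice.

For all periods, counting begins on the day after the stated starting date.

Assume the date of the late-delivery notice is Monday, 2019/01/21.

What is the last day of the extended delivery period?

The last day of the extended delivery period: 2019/01/21 + 40 days = 2019/03/02.

2019/03/02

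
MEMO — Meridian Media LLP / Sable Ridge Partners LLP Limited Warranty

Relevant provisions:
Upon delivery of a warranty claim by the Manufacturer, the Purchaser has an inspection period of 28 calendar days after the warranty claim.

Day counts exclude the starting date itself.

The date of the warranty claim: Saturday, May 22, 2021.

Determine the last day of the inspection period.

Jun 19, 2021

The last day of the inspection period: 28 calendar days after May 22, 2021 is Jun 19, 2021.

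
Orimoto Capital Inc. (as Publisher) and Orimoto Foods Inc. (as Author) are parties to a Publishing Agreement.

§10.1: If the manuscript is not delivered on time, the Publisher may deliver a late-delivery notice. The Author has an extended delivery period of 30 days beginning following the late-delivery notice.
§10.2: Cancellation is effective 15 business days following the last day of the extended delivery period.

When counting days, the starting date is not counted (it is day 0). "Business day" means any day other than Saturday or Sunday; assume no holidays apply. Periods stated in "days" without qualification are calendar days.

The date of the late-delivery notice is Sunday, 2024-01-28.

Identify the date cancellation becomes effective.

2024-03-19

The last day of the extended delivery period: 30 calendar days after 2024-01-28 is 2024-02-27.
From Tuesday, 2024-02-27, 15 business days (Feb 28, Feb 29, Mar 1, Mar 4, …, Mar 15, Mar 18, Mar 19, skipping weekends) brings us to Tuesday, 2024-03-19, which is the date cancellation becomes effective.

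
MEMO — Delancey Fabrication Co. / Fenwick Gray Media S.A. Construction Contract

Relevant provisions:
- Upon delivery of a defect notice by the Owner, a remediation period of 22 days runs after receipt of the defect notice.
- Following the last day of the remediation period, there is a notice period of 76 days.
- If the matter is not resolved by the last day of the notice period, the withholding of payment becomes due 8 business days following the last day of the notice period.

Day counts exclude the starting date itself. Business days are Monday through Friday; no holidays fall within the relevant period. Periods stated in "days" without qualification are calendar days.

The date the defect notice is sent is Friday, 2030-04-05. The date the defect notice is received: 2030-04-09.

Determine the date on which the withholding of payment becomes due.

2030-07-26

The last day of the remediation period: 2030-04-09 + 22 days = 2030-05-01.
The last day of the notice period: 2030-05-01 + 76 days = 2030-07-16.
From Tuesday, 2030-07-16, 8 business days (Jul 17, Jul 18, Jul 19, Jul 22, Jul 23, Jul 24, Jul 25, Jul 26, skipping weekends) brings us to Friday, 2030-07-26, which is the date on which the withholding of payment becomes due.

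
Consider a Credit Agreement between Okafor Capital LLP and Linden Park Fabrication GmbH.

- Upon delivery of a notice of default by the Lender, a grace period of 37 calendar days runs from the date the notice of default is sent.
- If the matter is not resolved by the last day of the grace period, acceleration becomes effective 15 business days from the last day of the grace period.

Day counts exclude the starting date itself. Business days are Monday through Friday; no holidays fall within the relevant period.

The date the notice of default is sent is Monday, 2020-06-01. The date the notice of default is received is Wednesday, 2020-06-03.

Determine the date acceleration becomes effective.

The last day of the grace period: 37 calendar days after 2020-06-01 is 2020-07-08.
The date acceleration becomes effective: counting 15 business days from Wednesday, 2020-07-08 (Jul 9, Jul 10, Jul 13, Jul 14, …, Jul 27, Jul 28, Jul 29, skipping weekends) reaches Wednesday, 2020-07-29.

2020-07-29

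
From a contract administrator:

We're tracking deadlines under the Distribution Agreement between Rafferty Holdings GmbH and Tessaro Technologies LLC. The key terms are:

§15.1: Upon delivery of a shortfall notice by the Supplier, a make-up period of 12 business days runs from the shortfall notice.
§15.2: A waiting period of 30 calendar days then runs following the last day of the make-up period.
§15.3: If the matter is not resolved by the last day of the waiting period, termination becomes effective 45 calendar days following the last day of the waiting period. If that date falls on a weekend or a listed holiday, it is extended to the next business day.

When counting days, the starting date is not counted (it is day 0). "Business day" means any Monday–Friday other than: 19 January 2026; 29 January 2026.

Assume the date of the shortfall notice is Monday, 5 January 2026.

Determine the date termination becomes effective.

The last day of the make-up period: counting 12 business days from Monday, 5 January 2026 (Jan 6, Jan 7, Jan 8, Jan 9, …, Jan 20, Jan 21, Jan 22, skipping weekends and the listed holiday on Jan 19) reaches Thursday, 22 January 2026.
The last day of the waiting period: 22 January 2026 + 30 days = 21 February 2026.
Adding 45 calendar days to 21 February 2026 gives 7 April 2026, which is the date termination becomes effective. 7 April 2026 is a Tuesday and is not a listed holiday, so no roll-forward applies.

7 April 2026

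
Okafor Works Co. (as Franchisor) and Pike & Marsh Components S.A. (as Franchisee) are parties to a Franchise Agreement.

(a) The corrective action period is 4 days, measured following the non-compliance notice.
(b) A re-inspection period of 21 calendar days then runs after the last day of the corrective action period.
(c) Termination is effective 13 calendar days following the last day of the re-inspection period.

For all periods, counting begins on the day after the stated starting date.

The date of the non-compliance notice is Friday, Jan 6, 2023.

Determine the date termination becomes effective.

The last day of the corrective action period: Jan 6, 2023 + 4 days = Jan 10, 2023.
The last day of the re-inspection period: Jan 10, 2023 + 21 days = Jan 31, 2023.
The date termination becomes effective: Jan 31, 2023 + 13 days = Feb 13, 2023.

Feb 13, 2023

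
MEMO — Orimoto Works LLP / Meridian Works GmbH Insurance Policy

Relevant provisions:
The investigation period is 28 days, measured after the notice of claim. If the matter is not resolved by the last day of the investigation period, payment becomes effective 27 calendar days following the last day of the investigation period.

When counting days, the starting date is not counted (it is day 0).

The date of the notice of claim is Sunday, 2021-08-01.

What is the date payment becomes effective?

The last day of the investigation period: 2021-08-01 + 28 days = 2021-08-29.
Adding 27 calendar days to 2021-08-29 gives 2021-09-25, which is the date payment becomes effective.

2021-09-25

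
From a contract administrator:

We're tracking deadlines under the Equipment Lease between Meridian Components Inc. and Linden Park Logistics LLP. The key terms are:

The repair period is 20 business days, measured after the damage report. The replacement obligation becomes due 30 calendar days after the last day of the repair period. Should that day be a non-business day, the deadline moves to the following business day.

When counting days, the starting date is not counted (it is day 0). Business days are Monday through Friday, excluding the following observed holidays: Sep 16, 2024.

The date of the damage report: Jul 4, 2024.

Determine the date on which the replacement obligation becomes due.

From Thursday, Jul 4, 2024, 20 business days (Jul 5, Jul 8, Jul 9, Jul 10, …, Jul 30, Jul 31, Aug 1, skipping weekends) brings us to Thursday, Aug 1, 2024, which is the last day of the repair period.
Adding 30 calendar days to Aug 1, 2024 gives Aug 31, 2024, which is the date on which the replacement obligation becomes due. That falls on a Saturday, so it rolls to the next business day, Monday, Sep 2, 2024.

Sep 2, 2024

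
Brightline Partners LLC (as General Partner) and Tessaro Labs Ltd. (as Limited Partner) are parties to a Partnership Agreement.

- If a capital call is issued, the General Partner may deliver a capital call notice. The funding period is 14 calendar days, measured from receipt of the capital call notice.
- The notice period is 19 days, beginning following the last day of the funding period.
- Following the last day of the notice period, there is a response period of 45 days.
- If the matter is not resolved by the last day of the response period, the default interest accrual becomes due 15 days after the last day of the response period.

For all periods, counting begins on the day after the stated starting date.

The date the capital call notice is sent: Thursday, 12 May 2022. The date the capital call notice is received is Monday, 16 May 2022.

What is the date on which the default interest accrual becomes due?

17 August 2022

The last day of the funding period: 14 calendar days after 16 May 2022 is 30 May 2022.
Adding 19 calendar days to 30 May 2022 gives 18 June 2022, which is the last day of the notice period.
Adding 45 calendar days to 18 June 2022 gives 2 August 2022, which is the last day of the response period.
The date on which the default interest accrual becomes due: 15 calendar days after 2 August 2022 is 17 August 2022.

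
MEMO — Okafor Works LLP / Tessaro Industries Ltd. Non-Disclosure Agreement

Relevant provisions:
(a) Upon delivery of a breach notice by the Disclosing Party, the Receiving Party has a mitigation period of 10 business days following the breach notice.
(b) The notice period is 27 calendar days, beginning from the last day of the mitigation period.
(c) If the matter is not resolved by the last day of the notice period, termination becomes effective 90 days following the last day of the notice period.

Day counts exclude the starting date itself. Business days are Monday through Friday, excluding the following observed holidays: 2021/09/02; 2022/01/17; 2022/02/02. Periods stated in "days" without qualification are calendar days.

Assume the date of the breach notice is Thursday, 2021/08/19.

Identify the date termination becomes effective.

2021/12/29

The last day of the mitigation period: counting 10 business days from Thursday, 2021/08/19 (Aug 20, Aug 23, Aug 24, Aug 25, Aug 26, Aug 27, Aug 30, Aug 31, Sep 1, Sep 3, skipping weekends and the listed holiday on Sep 2) reaches Friday, 2021/09/03.
Adding 27 calendar days to 2021/09/03 gives 2021/09/30, which is the last day of the notice period.
Adding 90 calendar days to 2021/09/30 gives 2021/12/29, which is the date termination becomes effective.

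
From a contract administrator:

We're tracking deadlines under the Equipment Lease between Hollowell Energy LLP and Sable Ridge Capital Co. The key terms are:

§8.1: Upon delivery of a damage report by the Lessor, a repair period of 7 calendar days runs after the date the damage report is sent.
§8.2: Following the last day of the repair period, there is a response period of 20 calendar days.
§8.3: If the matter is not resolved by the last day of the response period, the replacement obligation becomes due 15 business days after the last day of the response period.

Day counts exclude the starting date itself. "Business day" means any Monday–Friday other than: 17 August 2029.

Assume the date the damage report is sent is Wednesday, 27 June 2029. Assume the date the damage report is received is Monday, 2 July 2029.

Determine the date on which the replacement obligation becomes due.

14 August 2029

The last day of the repair period: 27 June 2029 + 7 days = 4 July 2029.
Adding 20 calendar days to 4 July 2029 gives 24 July 2029, which is the last day of the response period.
The date on which the replacement obligation becomes due: 15 business days after Tuesday, 24 July 2029, skipping weekends — Jul 25, Jul 26, Jul 27, Jul 30, …, Aug 10, Aug 13, Aug 14 — lands on Tuesday, 14 August 2029.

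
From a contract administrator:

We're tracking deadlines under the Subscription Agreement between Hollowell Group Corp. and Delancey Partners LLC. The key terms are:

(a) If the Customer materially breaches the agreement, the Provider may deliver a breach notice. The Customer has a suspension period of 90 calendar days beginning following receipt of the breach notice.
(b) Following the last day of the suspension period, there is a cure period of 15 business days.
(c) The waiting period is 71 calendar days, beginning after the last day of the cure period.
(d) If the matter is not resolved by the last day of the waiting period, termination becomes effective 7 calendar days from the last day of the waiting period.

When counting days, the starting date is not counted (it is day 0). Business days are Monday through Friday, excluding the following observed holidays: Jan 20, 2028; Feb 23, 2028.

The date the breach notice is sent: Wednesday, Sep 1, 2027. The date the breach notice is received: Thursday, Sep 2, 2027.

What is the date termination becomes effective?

Mar 9, 2028

Adding 90 calendar days to Sep 2, 2027 gives Dec 1, 2027, which is the last day of the suspension period.
The last day of the cure period: 15 business days after Wednesday, Dec 1, 2027, skipping weekends — Dec 2, Dec 3, Dec 6, Dec 7, …, Dec 20, Dec 21, Dec 22 — lands on Wednesday, Dec 22, 2027.
The last day of the waiting period: 71 calendar days after Dec 22, 2027 is Mar 2, 2028.
The date termination becomes effective: 7 calendar days after Mar 2, 2028 is Mar 9, 2028.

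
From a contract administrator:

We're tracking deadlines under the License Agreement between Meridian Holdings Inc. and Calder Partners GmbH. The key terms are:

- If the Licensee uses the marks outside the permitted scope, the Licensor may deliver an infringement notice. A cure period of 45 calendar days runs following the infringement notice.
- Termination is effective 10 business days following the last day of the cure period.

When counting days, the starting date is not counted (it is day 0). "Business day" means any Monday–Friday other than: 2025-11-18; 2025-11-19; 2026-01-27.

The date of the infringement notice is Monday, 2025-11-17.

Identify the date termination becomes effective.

Adding 45 calendar days to 2025-11-17 gives 2026-01-01, which is the last day of the cure period.
The date termination becomes effective: 10 business days after Thursday, 2026-01-01, skipping weekends — Jan 2, Jan 5, Jan 6, Jan 7, Jan 8, Jan 9, Jan 12, Jan 13, Jan 14, Jan 15 — lands on Thursday, 2026-01-15.

2026-01-15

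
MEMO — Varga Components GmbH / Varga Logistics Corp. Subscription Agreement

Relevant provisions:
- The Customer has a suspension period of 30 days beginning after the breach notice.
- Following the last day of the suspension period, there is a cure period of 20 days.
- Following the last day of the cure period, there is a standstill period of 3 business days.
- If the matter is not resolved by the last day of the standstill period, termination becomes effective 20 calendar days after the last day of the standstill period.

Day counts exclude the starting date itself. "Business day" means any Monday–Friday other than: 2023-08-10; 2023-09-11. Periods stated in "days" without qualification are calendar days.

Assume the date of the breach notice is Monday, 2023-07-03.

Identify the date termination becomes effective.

2023-09-14

The last day of the suspension period: 2023-07-03 + 30 days = 2023-08-02.
Adding 20 calendar days to 2023-08-02 gives 2023-08-22, which is the last day of the cure period.
The last day of the standstill period: 3 business days after Tuesday, 2023-08-22, skipping weekends — Aug 23, Aug 24, Aug 25 — lands on Friday, 2023-08-25.
The date termination becomes effective: 2023-08-25 + 20 days = 2023-09-14.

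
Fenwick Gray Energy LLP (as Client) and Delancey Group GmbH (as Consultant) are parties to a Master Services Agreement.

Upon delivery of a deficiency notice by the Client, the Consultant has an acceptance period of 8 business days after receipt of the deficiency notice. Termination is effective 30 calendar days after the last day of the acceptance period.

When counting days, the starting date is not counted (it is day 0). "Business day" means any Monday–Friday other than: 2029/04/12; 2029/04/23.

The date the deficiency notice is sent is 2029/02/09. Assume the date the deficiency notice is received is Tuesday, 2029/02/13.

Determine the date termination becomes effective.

2029/03/25

The last day of the acceptance period: counting 8 business days from Tuesday, 2029/02/13 (Feb 14, Feb 15, Feb 16, Feb 19, Feb 20, Feb 21, Feb 22, Feb 23, skipping weekends) reaches Friday, 2029/02/23.
Adding 30 calendar days to 2029/02/23 gives 2029/03/25, which is the date termination becomes effective.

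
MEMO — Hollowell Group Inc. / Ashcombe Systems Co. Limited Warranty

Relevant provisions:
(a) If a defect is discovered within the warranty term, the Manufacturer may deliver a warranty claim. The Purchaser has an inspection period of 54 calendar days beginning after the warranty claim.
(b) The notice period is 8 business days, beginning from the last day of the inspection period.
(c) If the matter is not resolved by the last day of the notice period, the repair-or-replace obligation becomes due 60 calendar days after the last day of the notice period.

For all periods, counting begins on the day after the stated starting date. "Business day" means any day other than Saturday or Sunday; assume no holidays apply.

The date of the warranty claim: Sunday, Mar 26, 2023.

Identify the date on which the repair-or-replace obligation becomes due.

The last day of the inspection period: Mar 26, 2023 + 54 days = May 19, 2023.
From Friday, May 19, 2023, 8 business days (May 22, May 23, May 24, May 25, May 26, May 29, May 30, May 31, skipping weekends) brings us to Wednesday, May 31, 2023, which is the last day of the notice period.
The date on which the repair-or-replace obligation becomes due: 60 calendar days after May 31, 2023 is Jul 30, 2023.

Jul 30, 2023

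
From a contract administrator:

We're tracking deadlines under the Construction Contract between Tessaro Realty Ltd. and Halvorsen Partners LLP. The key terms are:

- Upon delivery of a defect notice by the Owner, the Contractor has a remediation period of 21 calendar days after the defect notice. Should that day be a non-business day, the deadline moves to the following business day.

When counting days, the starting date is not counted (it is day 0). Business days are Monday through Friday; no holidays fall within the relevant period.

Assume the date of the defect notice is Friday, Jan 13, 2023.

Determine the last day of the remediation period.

Feb 3, 2023

Adding 21 calendar days to Jan 13, 2023 gives Feb 3, 2023, which is the last day of the remediation period. Feb 3, 2023 is a Friday, so no roll-forward applies.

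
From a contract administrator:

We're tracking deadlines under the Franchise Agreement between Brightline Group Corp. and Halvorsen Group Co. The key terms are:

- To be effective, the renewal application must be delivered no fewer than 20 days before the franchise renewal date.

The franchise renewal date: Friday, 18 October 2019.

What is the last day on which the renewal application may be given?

28 September 2019

Counting back 20 calendar days from 18 October 2019 gives 28 September 2019.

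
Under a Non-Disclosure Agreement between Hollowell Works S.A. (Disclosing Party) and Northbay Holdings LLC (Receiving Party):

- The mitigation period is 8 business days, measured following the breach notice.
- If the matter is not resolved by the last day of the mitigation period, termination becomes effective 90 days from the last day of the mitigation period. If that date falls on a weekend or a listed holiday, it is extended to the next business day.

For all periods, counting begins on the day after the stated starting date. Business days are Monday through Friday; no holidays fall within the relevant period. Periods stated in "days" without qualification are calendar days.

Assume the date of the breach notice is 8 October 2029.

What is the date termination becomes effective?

From Monday, 8 October 2029, 8 business days (Oct 9, Oct 10, Oct 11, Oct 12, Oct 15, Oct 16, Oct 17, Oct 18, skipping weekends) brings us to Thursday, 18 October 2029, which is the last day of the mitigation period.
The date termination becomes effective: 90 calendar days after 18 October 2029 is 16 January 2030. 16 January 2030 is a Wednesday, so no roll-forward applies.

16 January 2030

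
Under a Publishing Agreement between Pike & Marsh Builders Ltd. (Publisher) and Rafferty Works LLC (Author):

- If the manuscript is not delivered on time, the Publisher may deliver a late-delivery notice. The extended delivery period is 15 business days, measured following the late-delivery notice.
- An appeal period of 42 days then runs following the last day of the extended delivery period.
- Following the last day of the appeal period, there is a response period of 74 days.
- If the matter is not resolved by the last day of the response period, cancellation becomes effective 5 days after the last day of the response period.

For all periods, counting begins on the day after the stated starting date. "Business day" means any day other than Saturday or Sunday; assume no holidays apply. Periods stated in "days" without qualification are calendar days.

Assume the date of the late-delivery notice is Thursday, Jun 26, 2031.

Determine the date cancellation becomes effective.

Nov 15, 2031

The last day of the extended delivery period: 15 business days after Thursday, Jun 26, 2031, skipping weekends — Jun 27, Jun 30, Jul 1, Jul 2, …, Jul 15, Jul 16, Jul 17 — lands on Thursday, Jul 17, 2031.
The last day of the appeal period: 42 calendar days after Jul 17, 2031 is Aug 28, 2031.
The last day of the response period: 74 calendar days after Aug 28, 2031 is Nov 10, 2031.
The date cancellation becomes effective: Nov 10, 2031 + 5 days = Nov 15, 2031.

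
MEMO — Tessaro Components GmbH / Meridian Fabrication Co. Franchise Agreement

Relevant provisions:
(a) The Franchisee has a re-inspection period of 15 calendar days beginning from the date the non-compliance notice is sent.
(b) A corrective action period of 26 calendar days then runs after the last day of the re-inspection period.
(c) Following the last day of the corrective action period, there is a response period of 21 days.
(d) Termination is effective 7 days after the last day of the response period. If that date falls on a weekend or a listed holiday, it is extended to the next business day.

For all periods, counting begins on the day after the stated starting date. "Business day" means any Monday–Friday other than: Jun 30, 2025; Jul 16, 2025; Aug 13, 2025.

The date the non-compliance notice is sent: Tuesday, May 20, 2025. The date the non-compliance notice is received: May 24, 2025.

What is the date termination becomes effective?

The last day of the re-inspection period: 15 calendar days after May 20, 2025 is Jun 4, 2025.
The last day of the corrective action period: 26 calendar days after Jun 4, 2025 is Jun 30, 2025.
The last day of the response period: Jun 30, 2025 + 21 days = Jul 21, 2025.
Adding 7 calendar days to Jul 21, 2025 gives Jul 28, 2025, which is the date termination becomes effective. Jul 28, 2025 is a Monday and is not a listed holiday, so no roll-forward applies.

Jul 28, 2025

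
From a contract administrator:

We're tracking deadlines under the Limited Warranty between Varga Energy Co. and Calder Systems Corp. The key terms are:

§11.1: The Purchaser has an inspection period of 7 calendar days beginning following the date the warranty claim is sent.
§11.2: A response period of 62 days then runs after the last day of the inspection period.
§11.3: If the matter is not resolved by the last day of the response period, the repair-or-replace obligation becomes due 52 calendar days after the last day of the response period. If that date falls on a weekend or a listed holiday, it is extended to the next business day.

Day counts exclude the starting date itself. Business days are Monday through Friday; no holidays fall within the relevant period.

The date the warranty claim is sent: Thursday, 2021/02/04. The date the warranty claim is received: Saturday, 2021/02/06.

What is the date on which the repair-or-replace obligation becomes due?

2021/06/07

Adding 7 calendar days to 2021/02/04 gives 2021/02/11, which is the last day of the inspection period.
The last day of the response period: 2021/02/11 + 62 days = 2021/04/14.
The date on which the repair-or-replace obligation becomes due: 2021/04/14 + 52 days = 2021/06/05. That falls on a Saturday, so it rolls to the next business day, Monday, 2021/06/07.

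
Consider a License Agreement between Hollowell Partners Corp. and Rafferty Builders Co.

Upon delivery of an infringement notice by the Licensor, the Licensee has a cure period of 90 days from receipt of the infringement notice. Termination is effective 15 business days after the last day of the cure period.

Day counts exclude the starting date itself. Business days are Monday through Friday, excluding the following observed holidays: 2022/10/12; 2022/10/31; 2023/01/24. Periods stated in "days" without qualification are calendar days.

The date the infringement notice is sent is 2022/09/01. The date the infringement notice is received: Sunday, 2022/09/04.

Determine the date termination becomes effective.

The last day of the cure period: 90 calendar days after 2022/09/04 is 2022/12/03.
The date termination becomes effective: counting 15 business days from Saturday, 2022/12/03 (Dec 5, Dec 6, Dec 7, Dec 8, …, Dec 21, Dec 22, Dec 23, skipping weekends) reaches Friday, 2022/12/23.

2022/12/23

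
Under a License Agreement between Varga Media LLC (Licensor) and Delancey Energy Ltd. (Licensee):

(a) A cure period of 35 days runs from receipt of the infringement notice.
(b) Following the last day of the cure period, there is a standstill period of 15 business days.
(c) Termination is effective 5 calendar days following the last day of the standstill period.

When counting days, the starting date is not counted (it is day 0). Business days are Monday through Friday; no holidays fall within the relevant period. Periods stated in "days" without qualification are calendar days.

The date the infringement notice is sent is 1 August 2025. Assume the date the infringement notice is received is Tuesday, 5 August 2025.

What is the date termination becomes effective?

5 October 2025

The last day of the cure period: 35 calendar days after 5 August 2025 is 9 September 2025.
The last day of the standstill period: counting 15 business days from Tuesday, 9 September 2025 (Sep 10, Sep 11, Sep 12, Sep 15, …, Sep 26, Sep 29, Sep 30, skipping weekends) reaches Tuesday, 30 September 2025.
The date termination becomes effective: 5 calendar days after 30 September 2025 is 5 October 2025.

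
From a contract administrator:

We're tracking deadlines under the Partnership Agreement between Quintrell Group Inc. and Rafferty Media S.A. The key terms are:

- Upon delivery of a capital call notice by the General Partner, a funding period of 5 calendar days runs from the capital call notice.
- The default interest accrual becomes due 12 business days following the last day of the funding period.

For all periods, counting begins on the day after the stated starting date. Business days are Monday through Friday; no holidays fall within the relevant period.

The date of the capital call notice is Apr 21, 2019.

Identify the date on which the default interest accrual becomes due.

The last day of the funding period: 5 calendar days after Apr 21, 2019 is Apr 26, 2019.
The date on which the default interest accrual becomes due: 12 business days after Friday, Apr 26, 2019, skipping weekends — Apr 29, Apr 30, May 1, May 2, …, May 10, May 13, May 14 — lands on Tuesday, May 14, 2019.

May 14, 2019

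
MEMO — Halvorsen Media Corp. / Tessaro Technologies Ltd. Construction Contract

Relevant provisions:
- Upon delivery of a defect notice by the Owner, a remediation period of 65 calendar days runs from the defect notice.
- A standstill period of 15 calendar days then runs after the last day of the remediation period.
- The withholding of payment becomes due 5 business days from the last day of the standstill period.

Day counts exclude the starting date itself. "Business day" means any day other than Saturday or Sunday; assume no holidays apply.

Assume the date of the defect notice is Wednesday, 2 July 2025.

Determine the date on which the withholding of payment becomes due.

Adding 65 calendar days to 2 July 2025 gives 5 September 2025, which is the last day of the remediation period.
Adding 15 calendar days to 5 September 2025 gives 20 September 2025, which is the last day of the standstill period.
The date on which the withholding of payment becomes due: counting 5 business days from Saturday, 20 September 2025 (Sep 22, Sep 23, Sep 24, Sep 25, Sep 26, skipping weekends) reaches Friday, 26 September 2025.

26 September 2025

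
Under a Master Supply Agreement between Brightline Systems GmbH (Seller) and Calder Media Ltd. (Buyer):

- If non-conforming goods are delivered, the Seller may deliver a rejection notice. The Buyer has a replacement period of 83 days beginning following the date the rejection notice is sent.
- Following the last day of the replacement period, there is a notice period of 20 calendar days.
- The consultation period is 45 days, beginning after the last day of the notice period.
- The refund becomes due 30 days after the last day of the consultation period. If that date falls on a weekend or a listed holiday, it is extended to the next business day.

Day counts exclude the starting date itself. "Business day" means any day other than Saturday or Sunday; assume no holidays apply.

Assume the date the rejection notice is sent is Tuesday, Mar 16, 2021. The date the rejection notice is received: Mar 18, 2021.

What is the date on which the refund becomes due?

Sep 10, 2021

The last day of the replacement period: 83 calendar days after Mar 16, 2021 is Jun 7, 2021.
The last day of the notice period: 20 calendar days after Jun 7, 2021 is Jun 27, 2021.
Adding 45 calendar days to Jun 27, 2021 gives Aug 11, 2021, which is the last day of the consultation period.
The date on which the refund becomes due: 30 calendar days after Aug 11, 2021 is Sep 10, 2021. Sep 10, 2021 is a Friday, so no roll-forward applies.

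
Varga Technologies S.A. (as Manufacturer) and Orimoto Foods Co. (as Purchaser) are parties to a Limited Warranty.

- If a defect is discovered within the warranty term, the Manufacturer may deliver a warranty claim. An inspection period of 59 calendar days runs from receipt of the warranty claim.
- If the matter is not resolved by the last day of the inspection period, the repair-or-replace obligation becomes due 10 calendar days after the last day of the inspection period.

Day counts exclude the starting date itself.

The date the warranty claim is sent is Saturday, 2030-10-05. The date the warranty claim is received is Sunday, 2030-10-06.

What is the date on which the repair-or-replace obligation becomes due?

2030-12-14

The last day of the inspection period: 2030-10-06 + 59 days = 2030-12-04.
The date on which the repair-or-replace obligation becomes due: 2030-12-04 + 10 days = 2030-12-14.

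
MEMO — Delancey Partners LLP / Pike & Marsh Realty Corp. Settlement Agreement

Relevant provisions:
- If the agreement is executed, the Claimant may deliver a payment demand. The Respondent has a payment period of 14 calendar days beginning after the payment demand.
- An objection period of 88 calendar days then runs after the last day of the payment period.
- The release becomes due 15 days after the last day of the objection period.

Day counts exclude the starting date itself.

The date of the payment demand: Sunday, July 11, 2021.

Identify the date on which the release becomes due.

November 5, 2021

The last day of the payment period: July 11, 2021 + 14 days = July 25, 2021.
The last day of the objection period: 88 calendar days after July 25, 2021 is October 21, 2021.
The date on which the release becomes due: 15 calendar days after October 21, 2021 is November 5, 2021.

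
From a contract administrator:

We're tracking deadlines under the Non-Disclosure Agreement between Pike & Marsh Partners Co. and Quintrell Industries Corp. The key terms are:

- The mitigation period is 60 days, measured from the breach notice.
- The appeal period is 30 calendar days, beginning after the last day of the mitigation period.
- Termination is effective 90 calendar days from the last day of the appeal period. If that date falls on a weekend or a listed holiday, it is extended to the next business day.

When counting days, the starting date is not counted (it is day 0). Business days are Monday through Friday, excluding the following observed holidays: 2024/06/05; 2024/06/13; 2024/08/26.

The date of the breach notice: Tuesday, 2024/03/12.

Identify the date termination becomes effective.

Adding 60 calendar days to 2024/03/12 gives 2024/05/11, which is the last day of the mitigation period.
The last day of the appeal period: 2024/05/11 + 30 days = 2024/06/10.
The date termination becomes effective: 90 calendar days after 2024/06/10 is 2024/09/08. That falls on a Sunday, so it rolls to the next business day, Monday, 2024/09/09.

2024/09/09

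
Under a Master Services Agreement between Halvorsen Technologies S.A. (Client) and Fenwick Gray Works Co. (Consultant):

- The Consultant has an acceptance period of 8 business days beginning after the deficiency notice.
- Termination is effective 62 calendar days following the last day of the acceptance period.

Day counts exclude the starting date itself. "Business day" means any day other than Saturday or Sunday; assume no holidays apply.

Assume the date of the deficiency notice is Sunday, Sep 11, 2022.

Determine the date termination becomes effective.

Nov 22, 2022

From Sunday, Sep 11, 2022, 8 business days (Sep 12, Sep 13, Sep 14, Sep 15, Sep 16, Sep 19, Sep 20, Sep 21, skipping weekends) brings us to Wednesday, Sep 21, 2022, which is the last day of the acceptance period.
Adding 62 calendar days to Sep 21, 2022 gives Nov 22, 2022, which is the date termination becomes effective.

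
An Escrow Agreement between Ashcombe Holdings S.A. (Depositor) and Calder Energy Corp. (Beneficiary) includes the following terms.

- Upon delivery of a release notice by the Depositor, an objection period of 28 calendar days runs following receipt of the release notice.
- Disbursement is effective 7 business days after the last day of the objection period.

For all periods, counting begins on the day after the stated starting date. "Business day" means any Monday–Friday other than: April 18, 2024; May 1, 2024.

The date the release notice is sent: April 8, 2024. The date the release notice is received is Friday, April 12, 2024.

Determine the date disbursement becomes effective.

May 21, 2024

The last day of the objection period: April 12, 2024 + 28 days = May 10, 2024.
The date disbursement becomes effective: counting 7 business days from Friday, May 10, 2024 (May 13, May 14, May 15, May 16, May 17, May 20, May 21, skipping weekends) reaches Tuesday, May 21, 2024.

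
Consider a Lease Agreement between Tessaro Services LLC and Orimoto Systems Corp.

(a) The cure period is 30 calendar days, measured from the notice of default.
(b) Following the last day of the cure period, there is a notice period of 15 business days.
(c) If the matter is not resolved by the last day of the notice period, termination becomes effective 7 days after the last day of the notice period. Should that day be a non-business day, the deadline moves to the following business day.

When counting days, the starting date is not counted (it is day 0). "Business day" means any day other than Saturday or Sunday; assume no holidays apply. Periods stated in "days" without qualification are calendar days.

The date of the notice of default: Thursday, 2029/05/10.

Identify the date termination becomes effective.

Adding 30 calendar days to 2029/05/10 gives 2029/06/09, which is the last day of the cure period.
The last day of the notice period: counting 15 business days from Saturday, 2029/06/09 (Jun 11, Jun 12, Jun 13, Jun 14, …, Jun 27, Jun 28, Jun 29, skipping weekends) reaches Friday, 2029/06/29.
The date termination becomes effective: 2029/06/29 + 7 days = 2029/07/06. 2029/07/06 is a Friday, so no roll-forward applies.

2029/07/06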